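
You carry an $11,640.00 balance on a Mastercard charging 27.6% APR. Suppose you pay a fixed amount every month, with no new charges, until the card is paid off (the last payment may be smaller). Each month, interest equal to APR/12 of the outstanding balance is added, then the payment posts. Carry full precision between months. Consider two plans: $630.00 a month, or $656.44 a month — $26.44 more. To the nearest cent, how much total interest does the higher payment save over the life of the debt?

Monthly rate r = 27.6%/12 = 2.3% = 0.023.
At $630.00/mo: n = ⌈−ln(1 − rB₀/P)/ln(1+r)⌉ = 25 payments (last $210.90); total interest = total paid − $11,640.00 = $3,690.90.
At $656.44/mo: 24 payments (last $28.13); total interest $3,486.25.
Interest saved = $3,690.90 − $3,486.25 = $204.65.

$204.65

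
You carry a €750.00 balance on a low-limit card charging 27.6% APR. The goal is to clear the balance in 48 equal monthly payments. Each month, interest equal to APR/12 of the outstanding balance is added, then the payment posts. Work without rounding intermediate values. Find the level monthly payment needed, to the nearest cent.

€25.97

Monthly rate r = 27.6%/12 = 2.3% = 0.023.
Level-payment amortization: P = B₀·r / (1 − (1+r)^(−n)) = 750.00·0.023 / (1 − 1.023^(−48)).
Denominator 1 − (1+r)^(−48) = 0.6642859.
P = 17.25 / 0.6642859 ≈ 25.97.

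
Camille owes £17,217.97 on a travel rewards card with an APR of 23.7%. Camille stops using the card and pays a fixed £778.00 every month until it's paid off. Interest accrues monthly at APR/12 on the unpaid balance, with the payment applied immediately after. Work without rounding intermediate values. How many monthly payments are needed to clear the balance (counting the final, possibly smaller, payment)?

Monthly rate r = 23.7%/12 = 1.975% = 0.01975.
Recurrence: B ← B·(1+r) − £778.00.
Month 1: interest £340.05; balance after payment £16,780.02.
Month 2: interest £331.41; balance after payment £16,333.43.
Closed form: n = −ln(1 − rB₀/P)/ln(1+r) = −ln(0.56291)/ln(1.01975) ≈ 29.382, so the balance reaches zero during payment 30.

30 payments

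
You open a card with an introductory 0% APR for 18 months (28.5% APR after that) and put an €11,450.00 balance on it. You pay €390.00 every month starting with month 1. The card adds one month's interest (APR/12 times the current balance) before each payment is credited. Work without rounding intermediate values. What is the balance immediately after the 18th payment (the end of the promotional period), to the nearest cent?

Promo months 1–18 at r₀ = 0%/12 = 0; months 19+ at r₁ = 28.5%/12 = 0.02375.
After month 18 (no interest yet): B = €11,450.00 − 18·€390.00 = €4,430.00.

€4,430.00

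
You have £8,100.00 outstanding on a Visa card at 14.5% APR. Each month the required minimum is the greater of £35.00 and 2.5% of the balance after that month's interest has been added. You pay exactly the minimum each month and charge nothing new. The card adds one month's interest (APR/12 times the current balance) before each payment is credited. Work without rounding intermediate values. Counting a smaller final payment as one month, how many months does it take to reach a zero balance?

Monthly rate r = 14.5%/12 = 1.20833% = 0.0120833.
While 2.5% of the post-interest balance exceeds £35.00, each month B ← (B·(1+r))·(1 − 0.025), i.e. B shrinks by the factor (1+r)·0.975 = 0.98678.
This holds for months 1–133. Entering month 134 the balance is £1,379.95; 2.5% of the post-interest balance is now below £35.00, so the flat £35.00 minimum applies from here.
From month 134 a fixed £35.00 at rate r clears £1,379.95 in 54 more payments. Total: 133 + 54 = 187 months.

187 months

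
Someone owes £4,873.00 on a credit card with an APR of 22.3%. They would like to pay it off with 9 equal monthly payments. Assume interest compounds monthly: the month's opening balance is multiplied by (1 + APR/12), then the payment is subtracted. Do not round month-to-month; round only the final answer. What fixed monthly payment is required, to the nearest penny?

Monthly rate r = 22.3%/12 = 1.85833% = 0.0185833.
Level-payment amortization: P = B₀·r / (1 − (1+r)^(−n)) = 4873.00·0.0185833 / (1 − 1.01858^(−9)).
Denominator 1 − (1+r)^(−9) = 0.152712287.
P = 90.5566 / 0.152712287 ≈ 592.99.

£592.99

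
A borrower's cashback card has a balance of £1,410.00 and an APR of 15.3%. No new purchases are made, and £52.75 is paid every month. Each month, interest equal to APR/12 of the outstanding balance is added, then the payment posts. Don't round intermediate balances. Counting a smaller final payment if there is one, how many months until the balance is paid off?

Monthly rate r = 15.3%/12 = 1.275% = 0.01275.
Recurrence: B ← B·(1+r) − £52.75.
Month 1: interest £17.98; balance after payment £1,375.23.
Month 2: interest £17.53; balance after payment £1,340.01.
Closed form: n = −ln(1 − rB₀/P)/ln(1+r) = −ln(0.65919)/ln(1.01275) ≈ 32.893, so the balance reaches zero during payment 33.

33 months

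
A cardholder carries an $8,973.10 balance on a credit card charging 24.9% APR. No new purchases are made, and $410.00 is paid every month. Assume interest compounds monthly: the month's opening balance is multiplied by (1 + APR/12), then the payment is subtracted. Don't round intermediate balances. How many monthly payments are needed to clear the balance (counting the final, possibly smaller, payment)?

Monthly rate r = 24.9%/12 = 2.075% = 0.02075.
Recurrence: B ← B·(1+r) − $410.00.
Month 1: interest $186.19; balance after payment $8,749.29.
Month 2: interest $181.55; balance after payment $8,520.84.
Closed form: n = −ln(1 − rB₀/P)/ln(1+r) = −ln(0.54587)/ln(1.02075) ≈ 29.476, so the balance reaches zero during payment 30.

30 months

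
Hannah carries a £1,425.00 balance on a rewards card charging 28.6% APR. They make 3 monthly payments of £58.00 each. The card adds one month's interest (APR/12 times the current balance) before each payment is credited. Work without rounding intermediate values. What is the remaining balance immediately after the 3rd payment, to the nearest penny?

£1,351.16

Monthly rate r = 28.6%/12 = 2.38333% = 0.0238333.
Each month: B ← B·(1+r) − £58.00.
Month 1: interest £33.96; balance after payment £1,400.96.
Month 2: interest £33.39; balance after payment £1,376.35.
Month 3: interest £32.80; balance after payment £1,351.16.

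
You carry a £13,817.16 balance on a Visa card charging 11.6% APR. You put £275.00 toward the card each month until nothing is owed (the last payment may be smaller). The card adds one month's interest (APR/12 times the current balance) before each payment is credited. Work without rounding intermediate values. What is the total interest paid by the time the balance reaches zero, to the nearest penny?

£5,190.57

Monthly rate r = 11.6%/12 = 0.966667% = 0.00966667.
Payoff takes n = ⌈−ln(1 − rB₀/P)/ln(1+r)⌉ = ⌈69.119⌉ = 70 payments; the last is £32.73.
Total paid = 69·£275.00 + £32.73 = £19,007.73.
Total interest = total paid − principal = £19,007.73 − £13,817.16 = £5,190.57.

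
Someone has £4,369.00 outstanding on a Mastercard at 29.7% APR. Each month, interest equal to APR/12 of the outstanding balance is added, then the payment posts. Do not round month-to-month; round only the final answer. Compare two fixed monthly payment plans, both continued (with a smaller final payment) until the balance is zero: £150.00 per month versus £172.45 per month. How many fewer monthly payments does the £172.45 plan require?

12 fewer payments

Monthly rate r = 29.7%/12 = 2.475% = 0.02475.
At £150.00/mo: n = ⌈−ln(1 − rB₀/P)/ln(1+r)⌉ = 53 payments (last £29.74); total interest = total paid − £4,369.00 = £3,460.74.
At £172.45/mo: 41 payments (last £59.25); total interest £2,588.25.
Payments saved = 53 − 41 = 12.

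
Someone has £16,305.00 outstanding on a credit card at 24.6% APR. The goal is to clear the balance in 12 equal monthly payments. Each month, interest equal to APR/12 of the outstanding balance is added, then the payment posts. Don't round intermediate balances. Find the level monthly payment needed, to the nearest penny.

Monthly rate r = 24.6%/12 = 2.05% = 0.0205.
Level-payment amortization: P = B₀·r / (1 − (1+r)^(−n)) = 16305.00·0.0205 / (1 − 1.0205^(−12)).
Denominator 1 − (1+r)^(−12) = 0.216130275.
P = 334.252 / 0.216130275 ≈ 1546.53.

£1,546.53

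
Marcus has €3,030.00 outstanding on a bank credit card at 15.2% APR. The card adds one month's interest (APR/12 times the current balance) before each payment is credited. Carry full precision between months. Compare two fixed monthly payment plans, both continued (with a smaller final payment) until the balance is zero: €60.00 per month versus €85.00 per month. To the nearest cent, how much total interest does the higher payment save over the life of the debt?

€809.54

Monthly rate r = 15.2%/12 = 1.26667% = 0.0126667.
At €60.00/mo: n = ⌈−ln(1 − rB₀/P)/ln(1+r)⌉ = 82 payments (last €5.61); total interest = total paid − €3,030.00 = €1,835.61.
At €85.00/mo: 48 payments (last €61.07); total interest €1,026.07.
Interest saved = €1,835.61 − €1,026.07 = €809.54.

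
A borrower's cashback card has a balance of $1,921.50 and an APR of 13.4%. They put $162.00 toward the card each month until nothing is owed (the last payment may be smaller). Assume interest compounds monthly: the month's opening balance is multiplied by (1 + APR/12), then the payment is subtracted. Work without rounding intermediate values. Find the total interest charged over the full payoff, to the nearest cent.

Monthly rate r = 13.4%/12 = 1.11667% = 0.0111667.
Payoff takes n = ⌈−ln(1 − rB₀/P)/ln(1+r)⌉ = ⌈12.795⌉ = 13 payments; the last is $128.87.
Total paid = 12·$162.00 + $128.87 = $2,072.87.
Total interest = total paid − principal = $2,072.87 − $1,921.50 = $151.37.

$151.37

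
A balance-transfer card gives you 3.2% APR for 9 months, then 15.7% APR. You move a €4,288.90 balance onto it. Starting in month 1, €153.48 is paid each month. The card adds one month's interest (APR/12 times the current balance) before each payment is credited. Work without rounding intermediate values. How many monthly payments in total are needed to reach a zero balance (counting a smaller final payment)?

32 payments

Promo months 1–9 at r₀ = 3.2%/12 = 0.00266667; months 10+ at r₁ = 15.7%/12 = 0.0130833.
After month 9: iterate B ← B·(1+r₀) − €153.48 for 9 months → €2,996.79.
Then at r₁ with €153.48/mo: n₂ = −ln(1 − r₁·B/P)/ln(1+r₁) ≈ 22.69 → 23 more payments.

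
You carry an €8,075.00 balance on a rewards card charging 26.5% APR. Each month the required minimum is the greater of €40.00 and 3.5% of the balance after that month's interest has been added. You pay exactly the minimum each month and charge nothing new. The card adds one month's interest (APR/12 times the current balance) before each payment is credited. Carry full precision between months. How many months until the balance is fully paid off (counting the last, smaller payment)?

188 months

Monthly rate r = 26.5%/12 = 2.20833% = 0.0220833.
While 3.5% of the post-interest balance exceeds €40.00, each month B ← (B·(1+r))·(1 − 0.035), i.e. B shrinks by the factor (1+r)·0.965 = 0.98631.
This holds for months 1–144. Entering month 145 the balance is €1,109.44; 3.5% of the post-interest balance is now below €40.00, so the flat €40.00 minimum applies from here.
From month 145 a fixed €40.00 at rate r clears €1,109.44 in 44 more payments. Total: 144 + 44 = 188 months.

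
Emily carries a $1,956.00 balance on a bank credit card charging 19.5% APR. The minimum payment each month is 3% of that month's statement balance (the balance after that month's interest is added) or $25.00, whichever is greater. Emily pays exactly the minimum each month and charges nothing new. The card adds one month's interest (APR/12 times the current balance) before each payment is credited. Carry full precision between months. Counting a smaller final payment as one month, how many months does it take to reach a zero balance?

108 months

Monthly rate r = 19.5%/12 = 1.625% = 0.01625.
While 3% of the post-interest balance exceeds $25.00, each month B ← (B·(1+r))·(1 − 0.03), i.e. B shrinks by the factor (1+r)·0.97 = 0.98576.
This holds for months 1–61. Entering month 62 the balance is $815.60; 3% of the post-interest balance is now below $25.00, so the flat $25.00 minimum applies from here.
From month 62 a fixed $25.00 at rate r clears $815.60 in 47 more payments. Total: 61 + 47 = 108 months.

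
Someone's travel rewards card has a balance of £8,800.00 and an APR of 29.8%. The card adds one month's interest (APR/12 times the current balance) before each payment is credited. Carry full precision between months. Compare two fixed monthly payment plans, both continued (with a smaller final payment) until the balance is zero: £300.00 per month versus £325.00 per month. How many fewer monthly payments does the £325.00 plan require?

Monthly rate r = 29.8%/12 = 2.48333% = 0.0248333.
At £300.00/mo: n = ⌈−ln(1 − rB₀/P)/ln(1+r)⌉ = 54 payments (last £43.24); total interest = total paid − £8,800.00 = £7,143.24.
At £325.00/mo: 46 payments (last £161.88); total interest £5,986.88.
Payments saved = 54 − 46 = 8.

8 fewer payments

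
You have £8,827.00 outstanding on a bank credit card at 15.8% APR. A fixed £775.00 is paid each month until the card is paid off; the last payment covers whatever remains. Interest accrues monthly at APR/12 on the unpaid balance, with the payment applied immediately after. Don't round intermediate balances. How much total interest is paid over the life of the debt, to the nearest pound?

Monthly rate r = 15.8%/12 = 1.31667% = 0.0131667.
Payoff takes n = ⌈−ln(1 − rB₀/P)/ln(1+r)⌉ = ⌈12.421⌉ = 13 payments; the last is £327.56.
Total paid = 12·£775.00 + £327.56 = £9,627.56.
Total interest = total paid − principal = £9,627.56 − £8,827.00 = £800.56.

£801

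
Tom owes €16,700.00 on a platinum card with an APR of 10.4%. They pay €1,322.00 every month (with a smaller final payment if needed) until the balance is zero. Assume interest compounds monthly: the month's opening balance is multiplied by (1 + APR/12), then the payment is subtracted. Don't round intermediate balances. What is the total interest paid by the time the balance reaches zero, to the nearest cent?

Monthly rate r = 10.4%/12 = 0.866667% = 0.00866667.
Payoff takes n = ⌈−ln(1 − rB₀/P)/ln(1+r)⌉ = ⌈13.437⌉ = 14 payments; the last is €578.83.
Total paid = 13·€1,322.00 + €578.83 = €17,764.83.
Total interest = total paid − principal = €17,764.83 − €16,700.00 = €1,064.83.

€1,064.83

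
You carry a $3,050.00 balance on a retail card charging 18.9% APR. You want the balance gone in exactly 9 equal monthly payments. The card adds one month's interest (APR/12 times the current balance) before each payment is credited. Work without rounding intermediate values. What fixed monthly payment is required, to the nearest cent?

$366.13

Monthly rate r = 18.9%/12 = 1.575% = 0.01575.
Level-payment amortization: P = B₀·r / (1 − (1+r)^(−n)) = 3050.00·0.01575 / (1 − 1.01575^(−9)).
Denominator 1 − (1+r)^(−9) = 0.131202583.
P = 48.0375 / 0.131202583 ≈ 366.13.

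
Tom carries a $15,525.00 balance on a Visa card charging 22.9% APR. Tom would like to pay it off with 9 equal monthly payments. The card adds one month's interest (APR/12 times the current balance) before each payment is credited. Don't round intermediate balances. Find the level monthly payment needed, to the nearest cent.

Monthly rate r = 22.9%/12 = 1.90833% = 0.0190833.
Level-payment amortization: P = B₀·r / (1 − (1+r)^(−n)) = 15525.00·0.0190833 / (1 − 1.01908^(−9)).
Denominator 1 − (1+r)^(−9) = 0.156446349.
P = 296.269 / 0.156446349 ≈ 1893.74.

$1,893.74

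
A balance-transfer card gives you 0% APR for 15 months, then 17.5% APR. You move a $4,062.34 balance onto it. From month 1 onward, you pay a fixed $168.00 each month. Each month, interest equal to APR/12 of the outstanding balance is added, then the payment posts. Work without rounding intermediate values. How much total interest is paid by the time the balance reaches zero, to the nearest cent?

Promo months 1–15 at r₀ = 0%/12 = 0; months 16+ at r₁ = 17.5%/12 = 0.0145833.
After month 15 (no interest yet): B = $4,062.34 − 15·$168.00 = $1,542.34.
Then at r₁ with $168.00/mo: n₂ = −ln(1 − r₁·B/P)/ln(1+r₁) ≈ 9.93 → 10 more payments.
Total paid = 24·$168.00 + $155.97 = $4,187.97; interest = $4,187.97 − $4,062.34 = $125.63.

$125.63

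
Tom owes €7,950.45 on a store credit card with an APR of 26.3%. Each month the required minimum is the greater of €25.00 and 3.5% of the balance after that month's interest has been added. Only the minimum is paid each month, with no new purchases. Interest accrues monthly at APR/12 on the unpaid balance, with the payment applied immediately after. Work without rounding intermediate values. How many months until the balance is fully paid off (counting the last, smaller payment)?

Monthly rate r = 26.3%/12 = 2.19167% = 0.0219167.
While 3.5% of the post-interest balance exceeds €25.00, each month B ← (B·(1+r))·(1 − 0.035), i.e. B shrinks by the factor (1+r)·0.965 = 0.98615.
This holds for months 1–175. Entering month 176 the balance is €692.44; 3.5% of the post-interest balance is now below €25.00, so the flat €25.00 minimum applies from here.
From month 176 a fixed €25.00 at rate r clears €692.44 in 44 more payments. Total: 175 + 44 = 219 months.

219 months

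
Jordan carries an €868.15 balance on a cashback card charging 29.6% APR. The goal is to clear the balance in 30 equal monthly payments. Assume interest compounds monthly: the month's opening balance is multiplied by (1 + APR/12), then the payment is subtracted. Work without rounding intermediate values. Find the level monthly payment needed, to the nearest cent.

€41.29

Monthly rate r = 29.6%/12 = 2.46667% = 0.0246667.
Level-payment amortization: P = B₀·r / (1 − (1+r)^(−n)) = 868.15·0.0246667 / (1 − 1.02467^(−30)).
Denominator 1 − (1+r)^(−30) = 0.51858264.
P = 21.4144 / 0.51858264 ≈ 41.29.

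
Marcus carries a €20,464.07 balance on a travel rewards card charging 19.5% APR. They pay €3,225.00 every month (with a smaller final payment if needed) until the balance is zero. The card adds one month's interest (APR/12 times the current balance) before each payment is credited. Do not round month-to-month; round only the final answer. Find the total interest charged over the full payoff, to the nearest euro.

€1,314

Monthly rate r = 19.5%/12 = 1.625% = 0.01625.
Payoff takes n = ⌈−ln(1 − rB₀/P)/ln(1+r)⌉ = ⌈6.751⌉ = 7 payments; the last is €2,427.64.
Total paid = 6·€3,225.00 + €2,427.64 = €21,777.64.
Total interest = total paid − principal = €21,777.64 − €20,464.07 = €1,313.57.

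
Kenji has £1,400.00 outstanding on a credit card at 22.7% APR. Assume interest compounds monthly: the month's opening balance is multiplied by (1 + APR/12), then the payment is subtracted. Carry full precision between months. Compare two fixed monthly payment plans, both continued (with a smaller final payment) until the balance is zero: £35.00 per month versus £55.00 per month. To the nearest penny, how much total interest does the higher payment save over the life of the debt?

Monthly rate r = 22.7%/12 = 1.89167% = 0.0189167.
At £35.00/mo: n = ⌈−ln(1 − rB₀/P)/ln(1+r)⌉ = 76 payments (last £14.69); total interest = total paid − £1,400.00 = £1,239.69.
At £55.00/mo: 36 payments (last £2.80); total interest £527.80.
Interest saved = £1,239.69 − £527.80 = £711.89.

£711.89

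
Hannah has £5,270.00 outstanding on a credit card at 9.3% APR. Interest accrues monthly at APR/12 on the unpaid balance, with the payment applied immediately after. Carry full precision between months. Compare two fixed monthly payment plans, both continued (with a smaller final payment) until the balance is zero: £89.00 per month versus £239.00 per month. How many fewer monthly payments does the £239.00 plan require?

55 fewer payments

Monthly rate r = 9.3%/12 = 0.775% = 0.00775.
At £89.00/mo: n = ⌈−ln(1 − rB₀/P)/ln(1+r)⌉ = 80 payments (last £49.31); total interest = total paid − £5,270.00 = £1,810.31.
At £239.00/mo: 25 payments (last £65.77); total interest £531.77.
Payments saved = 80 − 25 = 55.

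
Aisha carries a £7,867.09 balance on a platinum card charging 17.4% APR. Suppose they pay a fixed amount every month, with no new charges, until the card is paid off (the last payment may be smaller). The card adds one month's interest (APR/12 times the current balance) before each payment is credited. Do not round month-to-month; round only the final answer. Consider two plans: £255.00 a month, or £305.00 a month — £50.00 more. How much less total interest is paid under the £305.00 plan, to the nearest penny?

£579.92

Monthly rate r = 17.4%/12 = 1.45% = 0.0145.
At £255.00/mo: n = ⌈−ln(1 − rB₀/P)/ln(1+r)⌉ = 42 payments (last £49.69); total interest = total paid − £7,867.09 = £2,637.60.
At £305.00/mo: 33 payments (last £164.77); total interest £2,057.68.
Interest saved = £2,637.60 − £2,057.68 = £579.92.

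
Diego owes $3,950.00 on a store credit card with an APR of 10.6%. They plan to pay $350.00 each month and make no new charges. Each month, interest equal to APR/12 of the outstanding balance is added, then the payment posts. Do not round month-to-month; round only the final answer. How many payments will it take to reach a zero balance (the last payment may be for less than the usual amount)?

Monthly rate r = 10.6%/12 = 0.883333% = 0.00883333.
Recurrence: B ← B·(1+r) − $350.00.
Month 1: interest $34.89; balance after payment $3,634.89.
Month 2: interest $32.11; balance after payment $3,317.00.
Closed form: n = −ln(1 − rB₀/P)/ln(1+r) = −ln(0.90031)/ln(1.00883) ≈ 11.941, so the balance reaches zero during payment 12.

12 months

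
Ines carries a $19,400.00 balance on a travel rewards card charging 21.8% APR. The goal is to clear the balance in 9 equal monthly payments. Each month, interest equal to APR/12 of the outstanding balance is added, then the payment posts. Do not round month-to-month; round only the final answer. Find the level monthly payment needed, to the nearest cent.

$2,356.05

Monthly rate r = 21.8%/12 = 1.81667% = 0.0181667.
Level-payment amortization: P = B₀·r / (1 − (1+r)^(−n)) = 19400.00·0.0181667 / (1 − 1.01817^(−9)).
Denominator 1 − (1+r)^(−9) = 0.149586536.
P = 352.433 / 0.149586536 ≈ 2356.05.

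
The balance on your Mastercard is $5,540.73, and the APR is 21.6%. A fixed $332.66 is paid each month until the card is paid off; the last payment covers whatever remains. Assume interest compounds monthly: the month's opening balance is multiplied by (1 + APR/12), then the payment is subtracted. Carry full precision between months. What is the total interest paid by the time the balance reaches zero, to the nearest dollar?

Monthly rate r = 21.6%/12 = 1.8% = 0.018.
Payoff takes n = ⌈−ln(1 − rB₀/P)/ln(1+r)⌉ = ⌈19.977⌉ = 20 payments; the last is $325.23.
Total paid = 19·$332.66 + $325.23 = $6,645.77.
Total interest = total paid − principal = $6,645.77 − $5,540.73 = $1,105.04.

$1,105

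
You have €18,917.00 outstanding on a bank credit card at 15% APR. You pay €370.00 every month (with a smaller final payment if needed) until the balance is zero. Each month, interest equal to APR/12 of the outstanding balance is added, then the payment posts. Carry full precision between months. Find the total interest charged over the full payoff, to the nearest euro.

Monthly rate r = 15%/12 = 1.25% = 0.0125.
Payoff takes n = ⌈−ln(1 − rB₀/P)/ln(1+r)⌉ = ⌈82.038⌉ = 83 payments; the last is €14.20.
Total paid = 82·€370.00 + €14.20 = €30,354.20.
Total interest = total paid − principal = €30,354.20 − €18,917.00 = €11,437.20.

€11,437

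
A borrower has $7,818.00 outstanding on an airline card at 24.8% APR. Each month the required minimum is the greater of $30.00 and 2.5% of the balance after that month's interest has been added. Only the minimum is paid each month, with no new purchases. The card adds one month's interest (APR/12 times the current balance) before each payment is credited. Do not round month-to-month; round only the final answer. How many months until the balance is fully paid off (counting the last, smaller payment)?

471 months

Monthly rate r = 24.8%/12 = 2.06667% = 0.0206667.
While 2.5% of the post-interest balance exceeds $30.00, each month B ← (B·(1+r))·(1 − 0.025), i.e. B shrinks by the factor (1+r)·0.975 = 0.99515.
This holds for months 1–390. Entering month 391 the balance is $1,173.89; 2.5% of the post-interest balance is now below $30.00, so the flat $30.00 minimum applies from here.
From month 391 a fixed $30.00 at rate r clears $1,173.89 in 81 more payments. Total: 390 + 81 = 471 months.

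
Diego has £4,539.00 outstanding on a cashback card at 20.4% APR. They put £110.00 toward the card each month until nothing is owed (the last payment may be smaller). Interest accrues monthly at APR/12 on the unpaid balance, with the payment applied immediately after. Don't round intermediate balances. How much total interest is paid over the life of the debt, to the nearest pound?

£3,350

Monthly rate r = 20.4%/12 = 1.7% = 0.017.
Payoff takes n = ⌈−ln(1 − rB₀/P)/ln(1+r)⌉ = ⌈71.716⌉ = 72 payments; the last is £78.94.
Total paid = 71·£110.00 + £78.94 = £7,888.94.
Total interest = total paid − principal = £7,888.94 − £4,539.00 = £3,349.94.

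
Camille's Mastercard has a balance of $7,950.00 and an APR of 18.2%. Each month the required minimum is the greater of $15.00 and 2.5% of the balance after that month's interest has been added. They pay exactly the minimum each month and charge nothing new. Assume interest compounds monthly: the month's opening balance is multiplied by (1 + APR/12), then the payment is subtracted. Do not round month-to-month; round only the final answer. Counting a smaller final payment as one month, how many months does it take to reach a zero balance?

314 months

Monthly rate r = 18.2%/12 = 1.51667% = 0.0151667.
While 2.5% of the post-interest balance exceeds $15.00, each month B ← (B·(1+r))·(1 − 0.025), i.e. B shrinks by the factor (1+r)·0.975 = 0.98979.
This holds for months 1–254. Entering month 255 the balance is $586.17; 2.5% of the post-interest balance is now below $15.00, so the flat $15.00 minimum applies from here.
From month 255 a fixed $15.00 at rate r clears $586.17 in 60 more payments. Total: 254 + 60 = 314 months.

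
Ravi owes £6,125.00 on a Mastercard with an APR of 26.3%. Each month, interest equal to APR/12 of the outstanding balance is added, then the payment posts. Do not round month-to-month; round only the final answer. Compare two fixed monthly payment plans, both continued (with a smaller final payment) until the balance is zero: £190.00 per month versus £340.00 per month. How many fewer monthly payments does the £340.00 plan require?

33 fewer payments

Monthly rate r = 26.3%/12 = 2.19167% = 0.0219167.
At £190.00/mo: n = ⌈−ln(1 − rB₀/P)/ln(1+r)⌉ = 57 payments (last £104.65); total interest = total paid − £6,125.00 = £4,619.65.
At £340.00/mo: 24 payments (last £56.88); total interest £1,751.88.
Payments saved = 57 − 24 = 33.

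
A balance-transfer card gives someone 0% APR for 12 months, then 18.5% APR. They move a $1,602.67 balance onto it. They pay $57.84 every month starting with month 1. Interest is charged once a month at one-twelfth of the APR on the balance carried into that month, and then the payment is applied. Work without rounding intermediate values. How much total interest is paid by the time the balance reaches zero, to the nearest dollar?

$140

Promo months 1–12 at r₀ = 0%/12 = 0; months 13+ at r₁ = 18.5%/12 = 0.0154167.
After month 12 (no interest yet): B = $1,602.67 − 12·$57.84 = $908.59.
Then at r₁ with $57.84/mo: n₂ = −ln(1 − r₁·B/P)/ln(1+r₁) ≈ 18.13 → 19 more payments.
Total paid = 30·$57.84 + $7.31 = $1,742.51; interest = $1,742.51 − $1,602.67 = $139.84.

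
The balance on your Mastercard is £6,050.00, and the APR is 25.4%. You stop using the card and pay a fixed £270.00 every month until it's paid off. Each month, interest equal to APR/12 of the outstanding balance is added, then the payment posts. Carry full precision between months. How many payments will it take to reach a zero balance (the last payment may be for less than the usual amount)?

31 payments

Monthly rate r = 25.4%/12 = 2.11667% = 0.0211667.
Recurrence: B ← B·(1+r) − £270.00.
Month 1: interest £128.06; balance after payment £5,908.06.
Month 2: interest £125.05; balance after payment £5,763.11.
Closed form: n = −ln(1 − rB₀/P)/ln(1+r) = −ln(0.52571)/ln(1.02117) ≈ 30.699, so the balance reaches zero during payment 31.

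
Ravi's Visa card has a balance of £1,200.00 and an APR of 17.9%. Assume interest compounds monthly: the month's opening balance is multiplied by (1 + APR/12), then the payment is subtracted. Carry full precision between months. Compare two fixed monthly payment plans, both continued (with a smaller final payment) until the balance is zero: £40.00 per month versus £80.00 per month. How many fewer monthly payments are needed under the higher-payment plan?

Monthly rate r = 17.9%/12 = 1.49167% = 0.0149167.
At £40.00/mo: n = ⌈−ln(1 − rB₀/P)/ln(1+r)⌉ = 41 payments (last £2.83); total interest = total paid − £1,200.00 = £402.83.
At £80.00/mo: 18 payments (last £8.54); total interest £168.54.
Payments saved = 41 − 18 = 23.

23 fewer payments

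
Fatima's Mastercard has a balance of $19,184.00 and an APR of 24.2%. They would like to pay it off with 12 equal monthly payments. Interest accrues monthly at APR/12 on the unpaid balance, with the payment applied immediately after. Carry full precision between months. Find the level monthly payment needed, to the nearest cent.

Monthly rate r = 24.2%/12 = 2.01667% = 0.0201667.
Level-payment amortization: P = B₀·r / (1 − (1+r)^(−n)) = 19184.00·0.0201667 / (1 − 1.02017^(−12)).
Denominator 1 − (1+r)^(−12) = 0.213051249.
P = 386.877 / 0.213051249 ≈ 1815.89.

$1,815.89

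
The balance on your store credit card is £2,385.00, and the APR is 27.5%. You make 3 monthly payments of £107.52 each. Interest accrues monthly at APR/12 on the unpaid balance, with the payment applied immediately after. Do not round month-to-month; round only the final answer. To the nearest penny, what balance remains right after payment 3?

£2,222.75

Monthly rate r = 27.5%/12 = 2.29167% = 0.0229167.
Each month: B ← B·(1+r) − £107.52.
Month 1: interest £54.66; balance after payment £2,332.14.
Month 2: interest £53.44; balance after payment £2,278.06.
Month 3: interest £52.21; balance after payment £2,222.75.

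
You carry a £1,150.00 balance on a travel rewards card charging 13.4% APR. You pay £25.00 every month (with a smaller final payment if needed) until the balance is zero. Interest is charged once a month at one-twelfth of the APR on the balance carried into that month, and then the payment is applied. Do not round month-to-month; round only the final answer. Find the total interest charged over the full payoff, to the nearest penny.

£472.87

Monthly rate r = 13.4%/12 = 1.11667% = 0.0111667.
Payoff takes n = ⌈−ln(1 − rB₀/P)/ln(1+r)⌉ = ⌈64.914⌉ = 65 payments; the last is £22.87.
Total paid = 64·£25.00 + £22.87 = £1,622.87.
Total interest = total paid − principal = £1,622.87 − £1,150.00 = £472.87.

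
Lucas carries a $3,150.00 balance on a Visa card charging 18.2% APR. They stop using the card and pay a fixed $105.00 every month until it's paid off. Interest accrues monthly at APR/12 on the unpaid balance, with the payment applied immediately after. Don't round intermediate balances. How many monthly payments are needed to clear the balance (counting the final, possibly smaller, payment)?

41 payments

Monthly rate r = 18.2%/12 = 1.51667% = 0.0151667.
Recurrence: B ← B·(1+r) − $105.00.
Month 1: interest $47.77; balance after payment $3,092.78.
Month 2: interest $46.91; balance after payment $3,034.68.
Closed form: n = −ln(1 − rB₀/P)/ln(1+r) = −ln(0.545)/ln(1.01517) ≈ 40.323, so the balance reaches zero during payment 41.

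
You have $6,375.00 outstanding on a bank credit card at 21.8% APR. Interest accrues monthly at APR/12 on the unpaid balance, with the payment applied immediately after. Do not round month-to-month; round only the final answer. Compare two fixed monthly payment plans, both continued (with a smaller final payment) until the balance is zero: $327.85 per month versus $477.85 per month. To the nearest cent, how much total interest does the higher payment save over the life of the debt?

$568.65

Monthly rate r = 21.8%/12 = 1.81667% = 0.0181667.
At $327.85/mo: n = ⌈−ln(1 − rB₀/P)/ln(1+r)⌉ = 25 payments (last $67.97); total interest = total paid − $6,375.00 = $1,561.37.
At $477.85/mo: 16 payments (last $199.97); total interest $992.72.
Interest saved = $1,561.37 − $992.72 = $568.65.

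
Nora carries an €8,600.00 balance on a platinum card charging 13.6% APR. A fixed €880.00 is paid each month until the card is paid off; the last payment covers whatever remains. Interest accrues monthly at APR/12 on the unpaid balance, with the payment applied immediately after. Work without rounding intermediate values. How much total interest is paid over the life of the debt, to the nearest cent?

Monthly rate r = 13.6%/12 = 1.13333% = 0.0113333.
Payoff takes n = ⌈−ln(1 − rB₀/P)/ln(1+r)⌉ = ⌈10.416⌉ = 11 payments; the last is €367.39.
Total paid = 10·€880.00 + €367.39 = €9,167.39.
Total interest = total paid − principal = €9,167.39 − €8,600.00 = €567.39.

€567.39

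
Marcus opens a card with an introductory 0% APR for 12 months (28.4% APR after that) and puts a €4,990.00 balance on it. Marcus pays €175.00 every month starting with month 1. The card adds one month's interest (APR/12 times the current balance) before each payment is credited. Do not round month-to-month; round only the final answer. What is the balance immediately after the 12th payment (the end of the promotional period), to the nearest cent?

€2,890.00

Promo months 1–12 at r₀ = 0%/12 = 0; months 13+ at r₁ = 28.4%/12 = 0.0236667.
After month 12 (no interest yet): B = €4,990.00 − 12·€175.00 = €2,890.00.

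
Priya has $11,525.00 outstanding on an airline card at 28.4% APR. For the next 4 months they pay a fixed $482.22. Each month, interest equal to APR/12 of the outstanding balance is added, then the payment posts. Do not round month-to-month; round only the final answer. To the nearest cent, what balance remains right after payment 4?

Monthly rate r = 28.4%/12 = 2.36667% = 0.0236667.
Each month: B ← B·(1+r) − $482.22.
Month 1: interest $272.76; balance after payment $11,315.54.
Month 2: interest $267.80; balance after payment $11,101.12.
Month 3: interest $262.73; balance after payment $10,881.63.
Month 4: interest $257.53; balance after payment $10,656.94.

$10,656.94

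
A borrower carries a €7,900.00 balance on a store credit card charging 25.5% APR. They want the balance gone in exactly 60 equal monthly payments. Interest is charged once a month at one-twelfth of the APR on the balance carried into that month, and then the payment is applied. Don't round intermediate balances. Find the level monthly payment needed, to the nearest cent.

€234.20

Monthly rate r = 25.5%/12 = 2.125% = 0.02125.
Level-payment amortization: P = B₀·r / (1 − (1+r)^(−n)) = 7900.00·0.02125 / (1 − 1.02125^(−60)).
Denominator 1 − (1+r)^(−60) = 0.71681136.
P = 167.875 / 0.71681136 ≈ 234.20.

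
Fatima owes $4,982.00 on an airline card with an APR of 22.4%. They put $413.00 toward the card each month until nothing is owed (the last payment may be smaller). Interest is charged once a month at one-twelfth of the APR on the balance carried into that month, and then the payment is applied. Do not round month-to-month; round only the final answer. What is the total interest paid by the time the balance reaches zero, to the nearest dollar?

Monthly rate r = 22.4%/12 = 1.86667% = 0.0186667.
Payoff takes n = ⌈−ln(1 − rB₀/P)/ln(1+r)⌉ = ⌈13.794⌉ = 14 payments; the last is $328.63.
Total paid = 13·$413.00 + $328.63 = $5,697.63.
Total interest = total paid − principal = $5,697.63 − $4,982.00 = $715.63.

$716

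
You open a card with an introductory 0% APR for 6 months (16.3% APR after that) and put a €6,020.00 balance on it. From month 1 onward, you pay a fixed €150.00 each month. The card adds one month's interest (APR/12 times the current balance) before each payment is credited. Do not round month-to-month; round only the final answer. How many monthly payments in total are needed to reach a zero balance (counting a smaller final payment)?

53 payments

Promo months 1–6 at r₀ = 0%/12 = 0; months 7+ at r₁ = 16.3%/12 = 0.0135833.
After month 6 (no interest yet): B = €6,020.00 − 6·€150.00 = €5,120.00.
Then at r₁ with €150.00/mo: n₂ = −ln(1 − r₁·B/P)/ln(1+r₁) ≈ 46.17 → 47 more payments.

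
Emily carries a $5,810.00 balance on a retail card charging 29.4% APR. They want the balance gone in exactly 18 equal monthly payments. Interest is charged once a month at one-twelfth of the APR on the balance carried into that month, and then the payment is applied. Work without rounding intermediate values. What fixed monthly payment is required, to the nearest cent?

Monthly rate r = 29.4%/12 = 2.45% = 0.0245.
Level-payment amortization: P = B₀·r / (1 − (1+r)^(−n)) = 5810.00·0.0245 / (1 − 1.0245^(−18)).
Denominator 1 − (1+r)^(−18) = 0.353178167.
P = 142.345 / 0.353178167 ≈ 403.04.

$403.04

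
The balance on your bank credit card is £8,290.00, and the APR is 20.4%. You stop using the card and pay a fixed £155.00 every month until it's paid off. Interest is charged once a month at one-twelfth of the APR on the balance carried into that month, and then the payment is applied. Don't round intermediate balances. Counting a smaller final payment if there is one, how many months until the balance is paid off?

143 payments

Monthly rate r = 20.4%/12 = 1.7% = 0.017.
Recurrence: B ← B·(1+r) − £155.00.
Month 1: interest £140.93; balance after payment £8,275.93.
Month 2: interest £140.69; balance after payment £8,261.62.
Closed form: n = −ln(1 − rB₀/P)/ln(1+r) = −ln(0.090774)/ln(1.017) ≈ 142.336, so the balance reaches zero during payment 143.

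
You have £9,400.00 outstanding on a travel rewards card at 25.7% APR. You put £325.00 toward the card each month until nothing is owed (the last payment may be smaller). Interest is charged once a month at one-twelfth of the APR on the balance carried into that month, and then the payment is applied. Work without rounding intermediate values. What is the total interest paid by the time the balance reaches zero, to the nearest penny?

£5,417.94

Monthly rate r = 25.7%/12 = 2.14167% = 0.0214167.
Payoff takes n = ⌈−ln(1 − rB₀/P)/ln(1+r)⌉ = ⌈45.591⌉ = 46 payments; the last is £192.94.
Total paid = 45·£325.00 + £192.94 = £14,817.94.
Total interest = total paid − principal = £14,817.94 − £9,400.00 = £5,417.94.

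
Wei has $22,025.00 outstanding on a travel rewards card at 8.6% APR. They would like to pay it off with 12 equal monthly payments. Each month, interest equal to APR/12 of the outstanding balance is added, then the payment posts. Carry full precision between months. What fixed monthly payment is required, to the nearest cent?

$1,922.04

Monthly rate r = 8.6%/12 = 0.716667% = 0.00716667.
Level-payment amortization: P = B₀·r / (1 − (1+r)^(−n)) = 22025.00·0.00716667 / (1 − 1.00717^(−12)).
Denominator 1 − (1+r)^(−12) = 0.0821242975.
P = 157.846 / 0.0821242975 ≈ 1922.04.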